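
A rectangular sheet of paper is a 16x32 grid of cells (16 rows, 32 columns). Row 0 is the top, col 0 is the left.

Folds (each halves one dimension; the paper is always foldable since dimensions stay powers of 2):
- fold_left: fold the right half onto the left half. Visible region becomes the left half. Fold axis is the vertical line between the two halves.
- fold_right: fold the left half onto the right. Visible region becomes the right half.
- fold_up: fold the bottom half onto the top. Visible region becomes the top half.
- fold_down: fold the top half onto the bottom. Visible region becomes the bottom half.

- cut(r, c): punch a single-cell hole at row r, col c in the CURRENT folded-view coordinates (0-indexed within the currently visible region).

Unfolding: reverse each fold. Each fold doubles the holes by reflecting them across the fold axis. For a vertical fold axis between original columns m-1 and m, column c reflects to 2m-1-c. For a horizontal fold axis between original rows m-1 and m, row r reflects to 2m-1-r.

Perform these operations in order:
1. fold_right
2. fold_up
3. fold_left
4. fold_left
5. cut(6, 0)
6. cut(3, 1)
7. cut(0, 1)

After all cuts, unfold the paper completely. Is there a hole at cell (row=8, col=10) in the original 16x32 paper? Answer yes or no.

Answer: no

Derivation:
Op 1 fold_right: fold axis v@16; visible region now rows[0,16) x cols[16,32) = 16x16
Op 2 fold_up: fold axis h@8; visible region now rows[0,8) x cols[16,32) = 8x16
Op 3 fold_left: fold axis v@24; visible region now rows[0,8) x cols[16,24) = 8x8
Op 4 fold_left: fold axis v@20; visible region now rows[0,8) x cols[16,20) = 8x4
Op 5 cut(6, 0): punch at orig (6,16); cuts so far [(6, 16)]; region rows[0,8) x cols[16,20) = 8x4
Op 6 cut(3, 1): punch at orig (3,17); cuts so far [(3, 17), (6, 16)]; region rows[0,8) x cols[16,20) = 8x4
Op 7 cut(0, 1): punch at orig (0,17); cuts so far [(0, 17), (3, 17), (6, 16)]; region rows[0,8) x cols[16,20) = 8x4
Unfold 1 (reflect across v@20): 6 holes -> [(0, 17), (0, 22), (3, 17), (3, 22), (6, 16), (6, 23)]
Unfold 2 (reflect across v@24): 12 holes -> [(0, 17), (0, 22), (0, 25), (0, 30), (3, 17), (3, 22), (3, 25), (3, 30), (6, 16), (6, 23), (6, 24), (6, 31)]
Unfold 3 (reflect across h@8): 24 holes -> [(0, 17), (0, 22), (0, 25), (0, 30), (3, 17), (3, 22), (3, 25), (3, 30), (6, 16), (6, 23), (6, 24), (6, 31), (9, 16), (9, 23), (9, 24), (9, 31), (12, 17), (12, 22), (12, 25), (12, 30), (15, 17), (15, 22), (15, 25), (15, 30)]
Unfold 4 (reflect across v@16): 48 holes -> [(0, 1), (0, 6), (0, 9), (0, 14), (0, 17), (0, 22), (0, 25), (0, 30), (3, 1), (3, 6), (3, 9), (3, 14), (3, 17), (3, 22), (3, 25), (3, 30), (6, 0), (6, 7), (6, 8), (6, 15), (6, 16), (6, 23), (6, 24), (6, 31), (9, 0), (9, 7), (9, 8), (9, 15), (9, 16), (9, 23), (9, 24), (9, 31), (12, 1), (12, 6), (12, 9), (12, 14), (12, 17), (12, 22), (12, 25), (12, 30), (15, 1), (15, 6), (15, 9), (15, 14), (15, 17), (15, 22), (15, 25), (15, 30)]
Holes: [(0, 1), (0, 6), (0, 9), (0, 14), (0, 17), (0, 22), (0, 25), (0, 30), (3, 1), (3, 6), (3, 9), (3, 14), (3, 17), (3, 22), (3, 25), (3, 30), (6, 0), (6, 7), (6, 8), (6, 15), (6, 16), (6, 23), (6, 24), (6, 31), (9, 0), (9, 7), (9, 8), (9, 15), (9, 16), (9, 23), (9, 24), (9, 31), (12, 1), (12, 6), (12, 9), (12, 14), (12, 17), (12, 22), (12, 25), (12, 30), (15, 1), (15, 6), (15, 9), (15, 14), (15, 17), (15, 22), (15, 25), (15, 30)]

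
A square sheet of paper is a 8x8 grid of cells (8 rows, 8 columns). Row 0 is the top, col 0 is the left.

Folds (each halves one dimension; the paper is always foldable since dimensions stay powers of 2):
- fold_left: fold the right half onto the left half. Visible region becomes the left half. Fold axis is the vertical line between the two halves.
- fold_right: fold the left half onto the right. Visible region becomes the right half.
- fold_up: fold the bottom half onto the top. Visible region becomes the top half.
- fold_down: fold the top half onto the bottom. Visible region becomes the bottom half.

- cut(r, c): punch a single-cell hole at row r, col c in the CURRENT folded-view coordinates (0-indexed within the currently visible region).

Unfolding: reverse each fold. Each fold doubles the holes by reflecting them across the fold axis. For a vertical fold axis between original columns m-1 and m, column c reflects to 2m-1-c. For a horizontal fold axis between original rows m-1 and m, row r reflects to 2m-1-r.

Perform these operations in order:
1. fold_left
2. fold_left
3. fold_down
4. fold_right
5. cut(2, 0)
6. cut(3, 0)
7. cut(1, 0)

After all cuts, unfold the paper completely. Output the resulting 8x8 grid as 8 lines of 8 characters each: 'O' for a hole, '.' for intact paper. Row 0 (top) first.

Answer: OOOOOOOO
OOOOOOOO
OOOOOOOO
........
........
OOOOOOOO
OOOOOOOO
OOOOOOOO

Derivation:
Op 1 fold_left: fold axis v@4; visible region now rows[0,8) x cols[0,4) = 8x4
Op 2 fold_left: fold axis v@2; visible region now rows[0,8) x cols[0,2) = 8x2
Op 3 fold_down: fold axis h@4; visible region now rows[4,8) x cols[0,2) = 4x2
Op 4 fold_right: fold axis v@1; visible region now rows[4,8) x cols[1,2) = 4x1
Op 5 cut(2, 0): punch at orig (6,1); cuts so far [(6, 1)]; region rows[4,8) x cols[1,2) = 4x1
Op 6 cut(3, 0): punch at orig (7,1); cuts so far [(6, 1), (7, 1)]; region rows[4,8) x cols[1,2) = 4x1
Op 7 cut(1, 0): punch at orig (5,1); cuts so far [(5, 1), (6, 1), (7, 1)]; region rows[4,8) x cols[1,2) = 4x1
Unfold 1 (reflect across v@1): 6 holes -> [(5, 0), (5, 1), (6, 0), (6, 1), (7, 0), (7, 1)]
Unfold 2 (reflect across h@4): 12 holes -> [(0, 0), (0, 1), (1, 0), (1, 1), (2, 0), (2, 1), (5, 0), (5, 1), (6, 0), (6, 1), (7, 0), (7, 1)]
Unfold 3 (reflect across v@2): 24 holes -> [(0, 0), (0, 1), (0, 2), (0, 3), (1, 0), (1, 1), (1, 2), (1, 3), (2, 0), (2, 1), (2, 2), (2, 3), (5, 0), (5, 1), (5, 2), (5, 3), (6, 0), (6, 1), (6, 2), (6, 3), (7, 0), (7, 1), (7, 2), (7, 3)]
Unfold 4 (reflect across v@4): 48 holes -> [(0, 0), (0, 1), (0, 2), (0, 3), (0, 4), (0, 5), (0, 6), (0, 7), (1, 0), (1, 1), (1, 2), (1, 3), (1, 4), (1, 5), (1, 6), (1, 7), (2, 0), (2, 1), (2, 2), (2, 3), (2, 4), (2, 5), (2, 6), (2, 7), (5, 0), (5, 1), (5, 2), (5, 3), (5, 4), (5, 5), (5, 6), (5, 7), (6, 0), (6, 1), (6, 2), (6, 3), (6, 4), (6, 5), (6, 6), (6, 7), (7, 0), (7, 1), (7, 2), (7, 3), (7, 4), (7, 5), (7, 6), (7, 7)]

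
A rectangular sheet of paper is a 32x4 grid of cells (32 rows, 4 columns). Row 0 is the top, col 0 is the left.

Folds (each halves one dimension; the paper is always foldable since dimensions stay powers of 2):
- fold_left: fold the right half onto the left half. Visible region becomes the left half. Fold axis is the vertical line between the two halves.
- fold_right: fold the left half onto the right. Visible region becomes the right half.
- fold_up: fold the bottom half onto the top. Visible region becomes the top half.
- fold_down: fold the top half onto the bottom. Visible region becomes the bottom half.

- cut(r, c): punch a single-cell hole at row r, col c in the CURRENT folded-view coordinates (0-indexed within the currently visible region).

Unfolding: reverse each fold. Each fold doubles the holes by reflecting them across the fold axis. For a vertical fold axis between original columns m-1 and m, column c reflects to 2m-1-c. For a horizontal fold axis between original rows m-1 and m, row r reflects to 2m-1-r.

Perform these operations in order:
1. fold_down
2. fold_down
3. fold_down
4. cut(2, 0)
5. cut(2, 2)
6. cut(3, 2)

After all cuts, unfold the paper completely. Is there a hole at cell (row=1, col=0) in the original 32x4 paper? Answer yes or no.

Answer: yes

Derivation:
Op 1 fold_down: fold axis h@16; visible region now rows[16,32) x cols[0,4) = 16x4
Op 2 fold_down: fold axis h@24; visible region now rows[24,32) x cols[0,4) = 8x4
Op 3 fold_down: fold axis h@28; visible region now rows[28,32) x cols[0,4) = 4x4
Op 4 cut(2, 0): punch at orig (30,0); cuts so far [(30, 0)]; region rows[28,32) x cols[0,4) = 4x4
Op 5 cut(2, 2): punch at orig (30,2); cuts so far [(30, 0), (30, 2)]; region rows[28,32) x cols[0,4) = 4x4
Op 6 cut(3, 2): punch at orig (31,2); cuts so far [(30, 0), (30, 2), (31, 2)]; region rows[28,32) x cols[0,4) = 4x4
Unfold 1 (reflect across h@28): 6 holes -> [(24, 2), (25, 0), (25, 2), (30, 0), (30, 2), (31, 2)]
Unfold 2 (reflect across h@24): 12 holes -> [(16, 2), (17, 0), (17, 2), (22, 0), (22, 2), (23, 2), (24, 2), (25, 0), (25, 2), (30, 0), (30, 2), (31, 2)]
Unfold 3 (reflect across h@16): 24 holes -> [(0, 2), (1, 0), (1, 2), (6, 0), (6, 2), (7, 2), (8, 2), (9, 0), (9, 2), (14, 0), (14, 2), (15, 2), (16, 2), (17, 0), (17, 2), (22, 0), (22, 2), (23, 2), (24, 2), (25, 0), (25, 2), (30, 0), (30, 2), (31, 2)]
Holes: [(0, 2), (1, 0), (1, 2), (6, 0), (6, 2), (7, 2), (8, 2), (9, 0), (9, 2), (14, 0), (14, 2), (15, 2), (16, 2), (17, 0), (17, 2), (22, 0), (22, 2), (23, 2), (24, 2), (25, 0), (25, 2), (30, 0), (30, 2), (31, 2)]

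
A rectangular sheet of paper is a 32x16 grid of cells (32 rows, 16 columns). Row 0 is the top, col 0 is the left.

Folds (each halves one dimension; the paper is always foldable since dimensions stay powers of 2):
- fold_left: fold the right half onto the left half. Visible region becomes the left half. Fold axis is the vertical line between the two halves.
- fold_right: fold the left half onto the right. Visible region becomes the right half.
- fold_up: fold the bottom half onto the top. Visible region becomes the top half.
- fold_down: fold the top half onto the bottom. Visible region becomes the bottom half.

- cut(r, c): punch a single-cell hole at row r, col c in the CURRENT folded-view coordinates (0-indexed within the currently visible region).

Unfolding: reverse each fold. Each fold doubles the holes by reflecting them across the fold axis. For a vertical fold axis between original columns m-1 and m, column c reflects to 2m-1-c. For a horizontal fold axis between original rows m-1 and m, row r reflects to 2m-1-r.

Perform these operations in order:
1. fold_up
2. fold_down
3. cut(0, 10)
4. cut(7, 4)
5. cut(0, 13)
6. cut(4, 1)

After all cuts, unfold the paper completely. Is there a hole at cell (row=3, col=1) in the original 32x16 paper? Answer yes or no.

Op 1 fold_up: fold axis h@16; visible region now rows[0,16) x cols[0,16) = 16x16
Op 2 fold_down: fold axis h@8; visible region now rows[8,16) x cols[0,16) = 8x16
Op 3 cut(0, 10): punch at orig (8,10); cuts so far [(8, 10)]; region rows[8,16) x cols[0,16) = 8x16
Op 4 cut(7, 4): punch at orig (15,4); cuts so far [(8, 10), (15, 4)]; region rows[8,16) x cols[0,16) = 8x16
Op 5 cut(0, 13): punch at orig (8,13); cuts so far [(8, 10), (8, 13), (15, 4)]; region rows[8,16) x cols[0,16) = 8x16
Op 6 cut(4, 1): punch at orig (12,1); cuts so far [(8, 10), (8, 13), (12, 1), (15, 4)]; region rows[8,16) x cols[0,16) = 8x16
Unfold 1 (reflect across h@8): 8 holes -> [(0, 4), (3, 1), (7, 10), (7, 13), (8, 10), (8, 13), (12, 1), (15, 4)]
Unfold 2 (reflect across h@16): 16 holes -> [(0, 4), (3, 1), (7, 10), (7, 13), (8, 10), (8, 13), (12, 1), (15, 4), (16, 4), (19, 1), (23, 10), (23, 13), (24, 10), (24, 13), (28, 1), (31, 4)]
Holes: [(0, 4), (3, 1), (7, 10), (7, 13), (8, 10), (8, 13), (12, 1), (15, 4), (16, 4), (19, 1), (23, 10), (23, 13), (24, 10), (24, 13), (28, 1), (31, 4)]

Answer: yes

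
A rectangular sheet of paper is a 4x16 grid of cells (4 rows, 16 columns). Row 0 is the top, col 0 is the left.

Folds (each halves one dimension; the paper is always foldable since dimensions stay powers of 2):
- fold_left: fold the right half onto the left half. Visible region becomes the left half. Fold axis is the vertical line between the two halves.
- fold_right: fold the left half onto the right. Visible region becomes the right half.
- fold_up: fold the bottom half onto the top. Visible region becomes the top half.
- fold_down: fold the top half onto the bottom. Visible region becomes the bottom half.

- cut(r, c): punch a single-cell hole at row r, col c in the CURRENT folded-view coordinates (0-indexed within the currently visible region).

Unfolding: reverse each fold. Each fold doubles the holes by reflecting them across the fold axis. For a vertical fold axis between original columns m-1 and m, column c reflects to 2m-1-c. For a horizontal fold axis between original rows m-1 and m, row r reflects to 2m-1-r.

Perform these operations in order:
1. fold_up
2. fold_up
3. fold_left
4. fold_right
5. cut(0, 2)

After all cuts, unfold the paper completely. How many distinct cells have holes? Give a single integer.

Answer: 16

Derivation:
Op 1 fold_up: fold axis h@2; visible region now rows[0,2) x cols[0,16) = 2x16
Op 2 fold_up: fold axis h@1; visible region now rows[0,1) x cols[0,16) = 1x16
Op 3 fold_left: fold axis v@8; visible region now rows[0,1) x cols[0,8) = 1x8
Op 4 fold_right: fold axis v@4; visible region now rows[0,1) x cols[4,8) = 1x4
Op 5 cut(0, 2): punch at orig (0,6); cuts so far [(0, 6)]; region rows[0,1) x cols[4,8) = 1x4
Unfold 1 (reflect across v@4): 2 holes -> [(0, 1), (0, 6)]
Unfold 2 (reflect across v@8): 4 holes -> [(0, 1), (0, 6), (0, 9), (0, 14)]
Unfold 3 (reflect across h@1): 8 holes -> [(0, 1), (0, 6), (0, 9), (0, 14), (1, 1), (1, 6), (1, 9), (1, 14)]
Unfold 4 (reflect across h@2): 16 holes -> [(0, 1), (0, 6), (0, 9), (0, 14), (1, 1), (1, 6), (1, 9), (1, 14), (2, 1), (2, 6), (2, 9), (2, 14), (3, 1), (3, 6), (3, 9), (3, 14)]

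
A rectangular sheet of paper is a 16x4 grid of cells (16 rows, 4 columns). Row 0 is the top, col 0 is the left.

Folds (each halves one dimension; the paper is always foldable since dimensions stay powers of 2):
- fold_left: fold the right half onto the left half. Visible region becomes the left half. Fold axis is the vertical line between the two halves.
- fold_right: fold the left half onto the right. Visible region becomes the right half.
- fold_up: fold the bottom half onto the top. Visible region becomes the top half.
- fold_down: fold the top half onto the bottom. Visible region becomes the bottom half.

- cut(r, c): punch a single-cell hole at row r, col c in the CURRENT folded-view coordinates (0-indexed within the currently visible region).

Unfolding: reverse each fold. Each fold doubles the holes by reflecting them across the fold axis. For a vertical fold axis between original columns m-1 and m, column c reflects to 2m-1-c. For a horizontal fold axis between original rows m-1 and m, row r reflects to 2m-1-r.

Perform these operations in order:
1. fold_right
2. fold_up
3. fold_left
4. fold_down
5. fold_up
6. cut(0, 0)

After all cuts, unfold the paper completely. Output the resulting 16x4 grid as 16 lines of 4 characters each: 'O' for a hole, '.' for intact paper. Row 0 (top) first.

Answer: OOOO
....
....
OOOO
OOOO
....
....
OOOO
OOOO
....
....
OOOO
OOOO
....
....
OOOO

Derivation:
Op 1 fold_right: fold axis v@2; visible region now rows[0,16) x cols[2,4) = 16x2
Op 2 fold_up: fold axis h@8; visible region now rows[0,8) x cols[2,4) = 8x2
Op 3 fold_left: fold axis v@3; visible region now rows[0,8) x cols[2,3) = 8x1
Op 4 fold_down: fold axis h@4; visible region now rows[4,8) x cols[2,3) = 4x1
Op 5 fold_up: fold axis h@6; visible region now rows[4,6) x cols[2,3) = 2x1
Op 6 cut(0, 0): punch at orig (4,2); cuts so far [(4, 2)]; region rows[4,6) x cols[2,3) = 2x1
Unfold 1 (reflect across h@6): 2 holes -> [(4, 2), (7, 2)]
Unfold 2 (reflect across h@4): 4 holes -> [(0, 2), (3, 2), (4, 2), (7, 2)]
Unfold 3 (reflect across v@3): 8 holes -> [(0, 2), (0, 3), (3, 2), (3, 3), (4, 2), (4, 3), (7, 2), (7, 3)]
Unfold 4 (reflect across h@8): 16 holes -> [(0, 2), (0, 3), (3, 2), (3, 3), (4, 2), (4, 3), (7, 2), (7, 3), (8, 2), (8, 3), (11, 2), (11, 3), (12, 2), (12, 3), (15, 2), (15, 3)]
Unfold 5 (reflect across v@2): 32 holes -> [(0, 0), (0, 1), (0, 2), (0, 3), (3, 0), (3, 1), (3, 2), (3, 3), (4, 0), (4, 1), (4, 2), (4, 3), (7, 0), (7, 1), (7, 2), (7, 3), (8, 0), (8, 1), (8, 2), (8, 3), (11, 0), (11, 1), (11, 2), (11, 3), (12, 0), (12, 1), (12, 2), (12, 3), (15, 0), (15, 1), (15, 2), (15, 3)]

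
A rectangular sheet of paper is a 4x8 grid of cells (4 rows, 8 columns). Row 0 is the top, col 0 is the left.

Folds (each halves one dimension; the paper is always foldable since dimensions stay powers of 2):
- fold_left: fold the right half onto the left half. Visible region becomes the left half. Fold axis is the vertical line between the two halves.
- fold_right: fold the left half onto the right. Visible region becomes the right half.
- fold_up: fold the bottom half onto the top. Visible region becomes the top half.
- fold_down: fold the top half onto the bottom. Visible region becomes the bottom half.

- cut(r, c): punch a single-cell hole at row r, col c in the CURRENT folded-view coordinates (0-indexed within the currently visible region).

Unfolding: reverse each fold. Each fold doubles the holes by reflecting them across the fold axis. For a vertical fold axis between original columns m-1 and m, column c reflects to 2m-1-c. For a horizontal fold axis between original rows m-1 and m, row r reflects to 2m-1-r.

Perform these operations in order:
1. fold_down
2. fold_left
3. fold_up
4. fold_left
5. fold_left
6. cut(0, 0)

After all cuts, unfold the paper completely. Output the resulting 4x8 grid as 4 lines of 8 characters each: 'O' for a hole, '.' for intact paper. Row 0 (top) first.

Op 1 fold_down: fold axis h@2; visible region now rows[2,4) x cols[0,8) = 2x8
Op 2 fold_left: fold axis v@4; visible region now rows[2,4) x cols[0,4) = 2x4
Op 3 fold_up: fold axis h@3; visible region now rows[2,3) x cols[0,4) = 1x4
Op 4 fold_left: fold axis v@2; visible region now rows[2,3) x cols[0,2) = 1x2
Op 5 fold_left: fold axis v@1; visible region now rows[2,3) x cols[0,1) = 1x1
Op 6 cut(0, 0): punch at orig (2,0); cuts so far [(2, 0)]; region rows[2,3) x cols[0,1) = 1x1
Unfold 1 (reflect across v@1): 2 holes -> [(2, 0), (2, 1)]
Unfold 2 (reflect across v@2): 4 holes -> [(2, 0), (2, 1), (2, 2), (2, 3)]
Unfold 3 (reflect across h@3): 8 holes -> [(2, 0), (2, 1), (2, 2), (2, 3), (3, 0), (3, 1), (3, 2), (3, 3)]
Unfold 4 (reflect across v@4): 16 holes -> [(2, 0), (2, 1), (2, 2), (2, 3), (2, 4), (2, 5), (2, 6), (2, 7), (3, 0), (3, 1), (3, 2), (3, 3), (3, 4), (3, 5), (3, 6), (3, 7)]
Unfold 5 (reflect across h@2): 32 holes -> [(0, 0), (0, 1), (0, 2), (0, 3), (0, 4), (0, 5), (0, 6), (0, 7), (1, 0), (1, 1), (1, 2), (1, 3), (1, 4), (1, 5), (1, 6), (1, 7), (2, 0), (2, 1), (2, 2), (2, 3), (2, 4), (2, 5), (2, 6), (2, 7), (3, 0), (3, 1), (3, 2), (3, 3), (3, 4), (3, 5), (3, 6), (3, 7)]

Answer: OOOOOOOO
OOOOOOOO
OOOOOOOO
OOOOOOOO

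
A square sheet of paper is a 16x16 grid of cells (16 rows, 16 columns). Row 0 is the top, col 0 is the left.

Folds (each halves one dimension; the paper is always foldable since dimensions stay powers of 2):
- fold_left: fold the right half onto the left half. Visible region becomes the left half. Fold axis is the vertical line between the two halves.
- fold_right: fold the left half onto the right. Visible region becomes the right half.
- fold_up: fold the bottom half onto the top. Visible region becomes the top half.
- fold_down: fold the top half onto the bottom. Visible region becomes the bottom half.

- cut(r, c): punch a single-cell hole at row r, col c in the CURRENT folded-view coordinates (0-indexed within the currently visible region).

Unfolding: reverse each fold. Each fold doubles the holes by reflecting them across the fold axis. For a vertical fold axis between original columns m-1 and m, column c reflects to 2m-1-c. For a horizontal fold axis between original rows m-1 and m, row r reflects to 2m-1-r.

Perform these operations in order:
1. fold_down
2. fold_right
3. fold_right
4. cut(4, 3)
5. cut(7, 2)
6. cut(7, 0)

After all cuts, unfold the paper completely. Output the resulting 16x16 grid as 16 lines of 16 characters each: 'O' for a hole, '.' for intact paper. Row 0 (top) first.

Answer: .O.OO.O..O.OO.O.
................
................
O......OO......O
................
................
................
................
................
................
................
................
O......OO......O
................
................
.O.OO.O..O.OO.O.

Derivation:
Op 1 fold_down: fold axis h@8; visible region now rows[8,16) x cols[0,16) = 8x16
Op 2 fold_right: fold axis v@8; visible region now rows[8,16) x cols[8,16) = 8x8
Op 3 fold_right: fold axis v@12; visible region now rows[8,16) x cols[12,16) = 8x4
Op 4 cut(4, 3): punch at orig (12,15); cuts so far [(12, 15)]; region rows[8,16) x cols[12,16) = 8x4
Op 5 cut(7, 2): punch at orig (15,14); cuts so far [(12, 15), (15, 14)]; region rows[8,16) x cols[12,16) = 8x4
Op 6 cut(7, 0): punch at orig (15,12); cuts so far [(12, 15), (15, 12), (15, 14)]; region rows[8,16) x cols[12,16) = 8x4
Unfold 1 (reflect across v@12): 6 holes -> [(12, 8), (12, 15), (15, 9), (15, 11), (15, 12), (15, 14)]
Unfold 2 (reflect across v@8): 12 holes -> [(12, 0), (12, 7), (12, 8), (12, 15), (15, 1), (15, 3), (15, 4), (15, 6), (15, 9), (15, 11), (15, 12), (15, 14)]
Unfold 3 (reflect across h@8): 24 holes -> [(0, 1), (0, 3), (0, 4), (0, 6), (0, 9), (0, 11), (0, 12), (0, 14), (3, 0), (3, 7), (3, 8), (3, 15), (12, 0), (12, 7), (12, 8), (12, 15), (15, 1), (15, 3), (15, 4), (15, 6), (15, 9), (15, 11), (15, 12), (15, 14)]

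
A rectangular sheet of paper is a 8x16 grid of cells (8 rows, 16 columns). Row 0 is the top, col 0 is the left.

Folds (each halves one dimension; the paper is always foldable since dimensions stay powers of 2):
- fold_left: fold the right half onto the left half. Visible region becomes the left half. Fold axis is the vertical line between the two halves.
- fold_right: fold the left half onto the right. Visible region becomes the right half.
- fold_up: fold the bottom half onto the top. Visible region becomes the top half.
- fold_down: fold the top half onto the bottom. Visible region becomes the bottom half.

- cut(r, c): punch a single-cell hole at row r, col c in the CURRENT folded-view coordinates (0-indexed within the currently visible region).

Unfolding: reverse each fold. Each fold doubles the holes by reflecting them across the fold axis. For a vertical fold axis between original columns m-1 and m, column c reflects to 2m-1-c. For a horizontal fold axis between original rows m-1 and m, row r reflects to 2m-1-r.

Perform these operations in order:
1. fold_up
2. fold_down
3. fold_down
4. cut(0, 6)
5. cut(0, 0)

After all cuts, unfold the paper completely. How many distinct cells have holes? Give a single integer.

Op 1 fold_up: fold axis h@4; visible region now rows[0,4) x cols[0,16) = 4x16
Op 2 fold_down: fold axis h@2; visible region now rows[2,4) x cols[0,16) = 2x16
Op 3 fold_down: fold axis h@3; visible region now rows[3,4) x cols[0,16) = 1x16
Op 4 cut(0, 6): punch at orig (3,6); cuts so far [(3, 6)]; region rows[3,4) x cols[0,16) = 1x16
Op 5 cut(0, 0): punch at orig (3,0); cuts so far [(3, 0), (3, 6)]; region rows[3,4) x cols[0,16) = 1x16
Unfold 1 (reflect across h@3): 4 holes -> [(2, 0), (2, 6), (3, 0), (3, 6)]
Unfold 2 (reflect across h@2): 8 holes -> [(0, 0), (0, 6), (1, 0), (1, 6), (2, 0), (2, 6), (3, 0), (3, 6)]
Unfold 3 (reflect across h@4): 16 holes -> [(0, 0), (0, 6), (1, 0), (1, 6), (2, 0), (2, 6), (3, 0), (3, 6), (4, 0), (4, 6), (5, 0), (5, 6), (6, 0), (6, 6), (7, 0), (7, 6)]

Answer: 16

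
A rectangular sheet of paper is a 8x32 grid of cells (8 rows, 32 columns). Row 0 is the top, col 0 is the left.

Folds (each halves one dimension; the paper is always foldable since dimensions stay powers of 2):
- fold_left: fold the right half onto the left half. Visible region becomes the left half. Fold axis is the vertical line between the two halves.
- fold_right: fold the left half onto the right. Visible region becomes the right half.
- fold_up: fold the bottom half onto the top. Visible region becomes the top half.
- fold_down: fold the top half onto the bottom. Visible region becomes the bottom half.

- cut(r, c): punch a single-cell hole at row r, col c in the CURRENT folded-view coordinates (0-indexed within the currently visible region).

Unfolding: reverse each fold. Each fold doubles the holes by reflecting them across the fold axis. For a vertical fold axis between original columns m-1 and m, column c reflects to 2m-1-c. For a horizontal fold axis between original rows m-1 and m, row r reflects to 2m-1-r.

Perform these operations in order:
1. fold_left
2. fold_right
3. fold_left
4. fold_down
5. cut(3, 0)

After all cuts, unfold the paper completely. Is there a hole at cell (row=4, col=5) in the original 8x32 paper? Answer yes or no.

Answer: no

Derivation:
Op 1 fold_left: fold axis v@16; visible region now rows[0,8) x cols[0,16) = 8x16
Op 2 fold_right: fold axis v@8; visible region now rows[0,8) x cols[8,16) = 8x8
Op 3 fold_left: fold axis v@12; visible region now rows[0,8) x cols[8,12) = 8x4
Op 4 fold_down: fold axis h@4; visible region now rows[4,8) x cols[8,12) = 4x4
Op 5 cut(3, 0): punch at orig (7,8); cuts so far [(7, 8)]; region rows[4,8) x cols[8,12) = 4x4
Unfold 1 (reflect across h@4): 2 holes -> [(0, 8), (7, 8)]
Unfold 2 (reflect across v@12): 4 holes -> [(0, 8), (0, 15), (7, 8), (7, 15)]
Unfold 3 (reflect across v@8): 8 holes -> [(0, 0), (0, 7), (0, 8), (0, 15), (7, 0), (7, 7), (7, 8), (7, 15)]
Unfold 4 (reflect across v@16): 16 holes -> [(0, 0), (0, 7), (0, 8), (0, 15), (0, 16), (0, 23), (0, 24), (0, 31), (7, 0), (7, 7), (7, 8), (7, 15), (7, 16), (7, 23), (7, 24), (7, 31)]
Holes: [(0, 0), (0, 7), (0, 8), (0, 15), (0, 16), (0, 23), (0, 24), (0, 31), (7, 0), (7, 7), (7, 8), (7, 15), (7, 16), (7, 23), (7, 24), (7, 31)]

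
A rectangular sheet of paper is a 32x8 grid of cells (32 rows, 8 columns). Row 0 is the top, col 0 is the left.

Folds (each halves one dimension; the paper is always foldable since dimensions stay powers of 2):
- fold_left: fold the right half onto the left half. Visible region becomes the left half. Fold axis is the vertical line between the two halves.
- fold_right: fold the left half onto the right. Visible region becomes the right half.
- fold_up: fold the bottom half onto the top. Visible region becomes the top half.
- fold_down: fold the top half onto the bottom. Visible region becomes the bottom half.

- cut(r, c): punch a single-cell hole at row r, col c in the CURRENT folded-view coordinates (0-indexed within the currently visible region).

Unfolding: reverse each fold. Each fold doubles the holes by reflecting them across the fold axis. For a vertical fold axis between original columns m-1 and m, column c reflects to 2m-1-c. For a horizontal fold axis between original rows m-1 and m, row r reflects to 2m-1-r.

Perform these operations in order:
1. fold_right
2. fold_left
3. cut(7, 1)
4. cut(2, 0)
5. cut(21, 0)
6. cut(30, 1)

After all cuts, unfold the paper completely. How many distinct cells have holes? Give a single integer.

Op 1 fold_right: fold axis v@4; visible region now rows[0,32) x cols[4,8) = 32x4
Op 2 fold_left: fold axis v@6; visible region now rows[0,32) x cols[4,6) = 32x2
Op 3 cut(7, 1): punch at orig (7,5); cuts so far [(7, 5)]; region rows[0,32) x cols[4,6) = 32x2
Op 4 cut(2, 0): punch at orig (2,4); cuts so far [(2, 4), (7, 5)]; region rows[0,32) x cols[4,6) = 32x2
Op 5 cut(21, 0): punch at orig (21,4); cuts so far [(2, 4), (7, 5), (21, 4)]; region rows[0,32) x cols[4,6) = 32x2
Op 6 cut(30, 1): punch at orig (30,5); cuts so far [(2, 4), (7, 5), (21, 4), (30, 5)]; region rows[0,32) x cols[4,6) = 32x2
Unfold 1 (reflect across v@6): 8 holes -> [(2, 4), (2, 7), (7, 5), (7, 6), (21, 4), (21, 7), (30, 5), (30, 6)]
Unfold 2 (reflect across v@4): 16 holes -> [(2, 0), (2, 3), (2, 4), (2, 7), (7, 1), (7, 2), (7, 5), (7, 6), (21, 0), (21, 3), (21, 4), (21, 7), (30, 1), (30, 2), (30, 5), (30, 6)]

Answer: 16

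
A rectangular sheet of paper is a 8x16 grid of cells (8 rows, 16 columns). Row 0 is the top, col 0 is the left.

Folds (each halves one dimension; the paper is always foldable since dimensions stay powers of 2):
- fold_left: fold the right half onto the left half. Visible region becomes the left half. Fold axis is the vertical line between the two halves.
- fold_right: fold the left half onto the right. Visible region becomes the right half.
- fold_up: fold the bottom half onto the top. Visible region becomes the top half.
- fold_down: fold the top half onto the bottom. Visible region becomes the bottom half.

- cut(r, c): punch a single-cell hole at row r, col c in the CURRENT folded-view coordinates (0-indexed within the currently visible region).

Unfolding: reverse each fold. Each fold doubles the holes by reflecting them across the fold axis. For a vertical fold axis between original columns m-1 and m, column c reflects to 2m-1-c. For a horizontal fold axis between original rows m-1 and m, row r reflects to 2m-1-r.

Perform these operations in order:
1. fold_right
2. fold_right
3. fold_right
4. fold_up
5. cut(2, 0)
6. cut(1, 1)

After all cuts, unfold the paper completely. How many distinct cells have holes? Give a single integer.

Answer: 32

Derivation:
Op 1 fold_right: fold axis v@8; visible region now rows[0,8) x cols[8,16) = 8x8
Op 2 fold_right: fold axis v@12; visible region now rows[0,8) x cols[12,16) = 8x4
Op 3 fold_right: fold axis v@14; visible region now rows[0,8) x cols[14,16) = 8x2
Op 4 fold_up: fold axis h@4; visible region now rows[0,4) x cols[14,16) = 4x2
Op 5 cut(2, 0): punch at orig (2,14); cuts so far [(2, 14)]; region rows[0,4) x cols[14,16) = 4x2
Op 6 cut(1, 1): punch at orig (1,15); cuts so far [(1, 15), (2, 14)]; region rows[0,4) x cols[14,16) = 4x2
Unfold 1 (reflect across h@4): 4 holes -> [(1, 15), (2, 14), (5, 14), (6, 15)]
Unfold 2 (reflect across v@14): 8 holes -> [(1, 12), (1, 15), (2, 13), (2, 14), (5, 13), (5, 14), (6, 12), (6, 15)]
Unfold 3 (reflect across v@12): 16 holes -> [(1, 8), (1, 11), (1, 12), (1, 15), (2, 9), (2, 10), (2, 13), (2, 14), (5, 9), (5, 10), (5, 13), (5, 14), (6, 8), (6, 11), (6, 12), (6, 15)]
Unfold 4 (reflect across v@8): 32 holes -> [(1, 0), (1, 3), (1, 4), (1, 7), (1, 8), (1, 11), (1, 12), (1, 15), (2, 1), (2, 2), (2, 5), (2, 6), (2, 9), (2, 10), (2, 13), (2, 14), (5, 1), (5, 2), (5, 5), (5, 6), (5, 9), (5, 10), (5, 13), (5, 14), (6, 0), (6, 3), (6, 4), (6, 7), (6, 8), (6, 11), (6, 12), (6, 15)]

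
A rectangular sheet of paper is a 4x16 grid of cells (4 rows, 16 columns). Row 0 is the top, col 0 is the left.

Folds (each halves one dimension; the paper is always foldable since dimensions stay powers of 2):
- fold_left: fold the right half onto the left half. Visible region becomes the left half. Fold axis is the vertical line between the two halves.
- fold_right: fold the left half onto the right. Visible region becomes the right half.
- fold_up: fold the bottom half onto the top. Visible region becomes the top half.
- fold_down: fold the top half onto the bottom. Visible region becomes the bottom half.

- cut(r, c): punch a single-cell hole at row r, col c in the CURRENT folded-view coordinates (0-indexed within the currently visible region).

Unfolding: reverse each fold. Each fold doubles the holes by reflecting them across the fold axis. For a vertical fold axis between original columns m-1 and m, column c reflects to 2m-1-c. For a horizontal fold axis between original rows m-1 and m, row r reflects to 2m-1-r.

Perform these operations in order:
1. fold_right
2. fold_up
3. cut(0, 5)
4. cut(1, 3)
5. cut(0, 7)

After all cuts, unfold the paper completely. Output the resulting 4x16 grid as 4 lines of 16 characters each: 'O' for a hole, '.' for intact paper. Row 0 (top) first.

Op 1 fold_right: fold axis v@8; visible region now rows[0,4) x cols[8,16) = 4x8
Op 2 fold_up: fold axis h@2; visible region now rows[0,2) x cols[8,16) = 2x8
Op 3 cut(0, 5): punch at orig (0,13); cuts so far [(0, 13)]; region rows[0,2) x cols[8,16) = 2x8
Op 4 cut(1, 3): punch at orig (1,11); cuts so far [(0, 13), (1, 11)]; region rows[0,2) x cols[8,16) = 2x8
Op 5 cut(0, 7): punch at orig (0,15); cuts so far [(0, 13), (0, 15), (1, 11)]; region rows[0,2) x cols[8,16) = 2x8
Unfold 1 (reflect across h@2): 6 holes -> [(0, 13), (0, 15), (1, 11), (2, 11), (3, 13), (3, 15)]
Unfold 2 (reflect across v@8): 12 holes -> [(0, 0), (0, 2), (0, 13), (0, 15), (1, 4), (1, 11), (2, 4), (2, 11), (3, 0), (3, 2), (3, 13), (3, 15)]

Answer: O.O..........O.O
....O......O....
....O......O....
O.O..........O.O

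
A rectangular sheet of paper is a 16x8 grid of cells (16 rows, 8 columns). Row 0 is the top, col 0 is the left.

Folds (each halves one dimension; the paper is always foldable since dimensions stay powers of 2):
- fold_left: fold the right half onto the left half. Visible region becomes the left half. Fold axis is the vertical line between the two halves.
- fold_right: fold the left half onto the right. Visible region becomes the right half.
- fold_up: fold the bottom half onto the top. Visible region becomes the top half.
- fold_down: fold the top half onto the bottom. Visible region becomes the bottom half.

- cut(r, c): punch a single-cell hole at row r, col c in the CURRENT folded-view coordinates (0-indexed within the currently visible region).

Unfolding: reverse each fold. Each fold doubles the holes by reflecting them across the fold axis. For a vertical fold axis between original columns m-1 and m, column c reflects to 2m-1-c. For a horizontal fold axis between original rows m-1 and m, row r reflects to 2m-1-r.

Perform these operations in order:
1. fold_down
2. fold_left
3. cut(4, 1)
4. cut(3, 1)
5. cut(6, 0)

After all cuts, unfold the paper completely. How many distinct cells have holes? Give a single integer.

Answer: 12

Derivation:
Op 1 fold_down: fold axis h@8; visible region now rows[8,16) x cols[0,8) = 8x8
Op 2 fold_left: fold axis v@4; visible region now rows[8,16) x cols[0,4) = 8x4
Op 3 cut(4, 1): punch at orig (12,1); cuts so far [(12, 1)]; region rows[8,16) x cols[0,4) = 8x4
Op 4 cut(3, 1): punch at orig (11,1); cuts so far [(11, 1), (12, 1)]; region rows[8,16) x cols[0,4) = 8x4
Op 5 cut(6, 0): punch at orig (14,0); cuts so far [(11, 1), (12, 1), (14, 0)]; region rows[8,16) x cols[0,4) = 8x4
Unfold 1 (reflect across v@4): 6 holes -> [(11, 1), (11, 6), (12, 1), (12, 6), (14, 0), (14, 7)]
Unfold 2 (reflect across h@8): 12 holes -> [(1, 0), (1, 7), (3, 1), (3, 6), (4, 1), (4, 6), (11, 1), (11, 6), (12, 1), (12, 6), (14, 0), (14, 7)]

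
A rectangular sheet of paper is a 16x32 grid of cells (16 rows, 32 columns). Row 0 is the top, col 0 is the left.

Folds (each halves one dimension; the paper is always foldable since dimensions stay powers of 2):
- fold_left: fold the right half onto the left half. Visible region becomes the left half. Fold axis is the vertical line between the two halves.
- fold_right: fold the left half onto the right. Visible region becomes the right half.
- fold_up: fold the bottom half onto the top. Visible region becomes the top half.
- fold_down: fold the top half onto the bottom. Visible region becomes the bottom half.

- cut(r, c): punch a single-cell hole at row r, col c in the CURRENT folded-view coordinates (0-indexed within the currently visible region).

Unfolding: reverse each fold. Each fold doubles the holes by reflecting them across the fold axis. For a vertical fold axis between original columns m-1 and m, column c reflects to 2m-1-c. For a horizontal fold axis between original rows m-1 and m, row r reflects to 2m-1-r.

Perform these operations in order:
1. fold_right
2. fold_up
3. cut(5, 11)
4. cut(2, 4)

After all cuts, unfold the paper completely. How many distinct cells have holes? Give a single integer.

Answer: 8

Derivation:
Op 1 fold_right: fold axis v@16; visible region now rows[0,16) x cols[16,32) = 16x16
Op 2 fold_up: fold axis h@8; visible region now rows[0,8) x cols[16,32) = 8x16
Op 3 cut(5, 11): punch at orig (5,27); cuts so far [(5, 27)]; region rows[0,8) x cols[16,32) = 8x16
Op 4 cut(2, 4): punch at orig (2,20); cuts so far [(2, 20), (5, 27)]; region rows[0,8) x cols[16,32) = 8x16
Unfold 1 (reflect across h@8): 4 holes -> [(2, 20), (5, 27), (10, 27), (13, 20)]
Unfold 2 (reflect across v@16): 8 holes -> [(2, 11), (2, 20), (5, 4), (5, 27), (10, 4), (10, 27), (13, 11), (13, 20)]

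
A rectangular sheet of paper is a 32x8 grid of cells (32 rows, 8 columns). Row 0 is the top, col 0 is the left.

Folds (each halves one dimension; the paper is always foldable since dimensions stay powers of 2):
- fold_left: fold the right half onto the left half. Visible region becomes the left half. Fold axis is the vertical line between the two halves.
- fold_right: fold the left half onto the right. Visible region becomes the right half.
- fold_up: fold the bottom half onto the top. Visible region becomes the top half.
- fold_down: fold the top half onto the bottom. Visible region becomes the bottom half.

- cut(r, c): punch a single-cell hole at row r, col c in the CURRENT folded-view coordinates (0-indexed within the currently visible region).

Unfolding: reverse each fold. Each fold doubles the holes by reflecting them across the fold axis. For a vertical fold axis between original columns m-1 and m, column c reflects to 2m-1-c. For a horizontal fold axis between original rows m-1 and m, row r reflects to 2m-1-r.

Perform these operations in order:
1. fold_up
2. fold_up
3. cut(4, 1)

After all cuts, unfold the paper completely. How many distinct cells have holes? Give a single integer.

Answer: 4

Derivation:
Op 1 fold_up: fold axis h@16; visible region now rows[0,16) x cols[0,8) = 16x8
Op 2 fold_up: fold axis h@8; visible region now rows[0,8) x cols[0,8) = 8x8
Op 3 cut(4, 1): punch at orig (4,1); cuts so far [(4, 1)]; region rows[0,8) x cols[0,8) = 8x8
Unfold 1 (reflect across h@8): 2 holes -> [(4, 1), (11, 1)]
Unfold 2 (reflect across h@16): 4 holes -> [(4, 1), (11, 1), (20, 1), (27, 1)]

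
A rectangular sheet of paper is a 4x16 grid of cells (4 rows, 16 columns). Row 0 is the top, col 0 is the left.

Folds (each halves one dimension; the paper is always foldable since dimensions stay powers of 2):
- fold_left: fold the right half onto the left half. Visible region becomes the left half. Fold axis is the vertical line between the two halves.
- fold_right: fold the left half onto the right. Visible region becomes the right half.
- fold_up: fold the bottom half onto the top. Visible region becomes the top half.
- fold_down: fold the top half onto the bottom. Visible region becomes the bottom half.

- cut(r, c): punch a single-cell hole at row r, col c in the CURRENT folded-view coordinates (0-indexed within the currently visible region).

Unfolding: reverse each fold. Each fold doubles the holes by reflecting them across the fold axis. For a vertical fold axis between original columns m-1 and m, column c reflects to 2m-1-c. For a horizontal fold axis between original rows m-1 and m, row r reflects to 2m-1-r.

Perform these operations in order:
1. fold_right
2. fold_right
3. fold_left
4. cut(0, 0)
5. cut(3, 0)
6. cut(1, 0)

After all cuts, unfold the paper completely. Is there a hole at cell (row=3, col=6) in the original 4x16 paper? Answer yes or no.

Answer: no

Derivation:
Op 1 fold_right: fold axis v@8; visible region now rows[0,4) x cols[8,16) = 4x8
Op 2 fold_right: fold axis v@12; visible region now rows[0,4) x cols[12,16) = 4x4
Op 3 fold_left: fold axis v@14; visible region now rows[0,4) x cols[12,14) = 4x2
Op 4 cut(0, 0): punch at orig (0,12); cuts so far [(0, 12)]; region rows[0,4) x cols[12,14) = 4x2
Op 5 cut(3, 0): punch at orig (3,12); cuts so far [(0, 12), (3, 12)]; region rows[0,4) x cols[12,14) = 4x2
Op 6 cut(1, 0): punch at orig (1,12); cuts so far [(0, 12), (1, 12), (3, 12)]; region rows[0,4) x cols[12,14) = 4x2
Unfold 1 (reflect across v@14): 6 holes -> [(0, 12), (0, 15), (1, 12), (1, 15), (3, 12), (3, 15)]
Unfold 2 (reflect across v@12): 12 holes -> [(0, 8), (0, 11), (0, 12), (0, 15), (1, 8), (1, 11), (1, 12), (1, 15), (3, 8), (3, 11), (3, 12), (3, 15)]
Unfold 3 (reflect across v@8): 24 holes -> [(0, 0), (0, 3), (0, 4), (0, 7), (0, 8), (0, 11), (0, 12), (0, 15), (1, 0), (1, 3), (1, 4), (1, 7), (1, 8), (1, 11), (1, 12), (1, 15), (3, 0), (3, 3), (3, 4), (3, 7), (3, 8), (3, 11), (3, 12), (3, 15)]
Holes: [(0, 0), (0, 3), (0, 4), (0, 7), (0, 8), (0, 11), (0, 12), (0, 15), (1, 0), (1, 3), (1, 4), (1, 7), (1, 8), (1, 11), (1, 12), (1, 15), (3, 0), (3, 3), (3, 4), (3, 7), (3, 8), (3, 11), (3, 12), (3, 15)]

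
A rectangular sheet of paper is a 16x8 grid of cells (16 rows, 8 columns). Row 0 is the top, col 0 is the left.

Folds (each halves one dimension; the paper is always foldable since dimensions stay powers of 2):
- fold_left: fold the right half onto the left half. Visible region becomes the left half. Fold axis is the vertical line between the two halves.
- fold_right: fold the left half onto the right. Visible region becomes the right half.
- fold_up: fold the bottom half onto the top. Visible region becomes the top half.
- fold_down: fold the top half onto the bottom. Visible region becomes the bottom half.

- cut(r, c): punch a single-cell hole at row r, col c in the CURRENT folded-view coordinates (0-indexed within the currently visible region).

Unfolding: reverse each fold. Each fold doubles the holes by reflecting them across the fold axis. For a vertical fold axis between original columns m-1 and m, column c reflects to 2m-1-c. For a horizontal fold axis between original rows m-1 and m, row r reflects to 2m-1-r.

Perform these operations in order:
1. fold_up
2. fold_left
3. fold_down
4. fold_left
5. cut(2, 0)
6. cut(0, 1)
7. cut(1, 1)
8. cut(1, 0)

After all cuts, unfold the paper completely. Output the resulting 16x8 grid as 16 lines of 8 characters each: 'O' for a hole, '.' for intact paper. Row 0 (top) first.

Answer: ........
O..OO..O
OOOOOOOO
.OO..OO.
.OO..OO.
OOOOOOOO
O..OO..O
........
........
O..OO..O
OOOOOOOO
.OO..OO.
.OO..OO.
OOOOOOOO
O..OO..O
........

Derivation:
Op 1 fold_up: fold axis h@8; visible region now rows[0,8) x cols[0,8) = 8x8
Op 2 fold_left: fold axis v@4; visible region now rows[0,8) x cols[0,4) = 8x4
Op 3 fold_down: fold axis h@4; visible region now rows[4,8) x cols[0,4) = 4x4
Op 4 fold_left: fold axis v@2; visible region now rows[4,8) x cols[0,2) = 4x2
Op 5 cut(2, 0): punch at orig (6,0); cuts so far [(6, 0)]; region rows[4,8) x cols[0,2) = 4x2
Op 6 cut(0, 1): punch at orig (4,1); cuts so far [(4, 1), (6, 0)]; region rows[4,8) x cols[0,2) = 4x2
Op 7 cut(1, 1): punch at orig (5,1); cuts so far [(4, 1), (5, 1), (6, 0)]; region rows[4,8) x cols[0,2) = 4x2
Op 8 cut(1, 0): punch at orig (5,0); cuts so far [(4, 1), (5, 0), (5, 1), (6, 0)]; region rows[4,8) x cols[0,2) = 4x2
Unfold 1 (reflect across v@2): 8 holes -> [(4, 1), (4, 2), (5, 0), (5, 1), (5, 2), (5, 3), (6, 0), (6, 3)]
Unfold 2 (reflect across h@4): 16 holes -> [(1, 0), (1, 3), (2, 0), (2, 1), (2, 2), (2, 3), (3, 1), (3, 2), (4, 1), (4, 2), (5, 0), (5, 1), (5, 2), (5, 3), (6, 0), (6, 3)]
Unfold 3 (reflect across v@4): 32 holes -> [(1, 0), (1, 3), (1, 4), (1, 7), (2, 0), (2, 1), (2, 2), (2, 3), (2, 4), (2, 5), (2, 6), (2, 7), (3, 1), (3, 2), (3, 5), (3, 6), (4, 1), (4, 2), (4, 5), (4, 6), (5, 0), (5, 1), (5, 2), (5, 3), (5, 4), (5, 5), (5, 6), (5, 7), (6, 0), (6, 3), (6, 4), (6, 7)]
Unfold 4 (reflect across h@8): 64 holes -> [(1, 0), (1, 3), (1, 4), (1, 7), (2, 0), (2, 1), (2, 2), (2, 3), (2, 4), (2, 5), (2, 6), (2, 7), (3, 1), (3, 2), (3, 5), (3, 6), (4, 1), (4, 2), (4, 5), (4, 6), (5, 0), (5, 1), (5, 2), (5, 3), (5, 4), (5, 5), (5, 6), (5, 7), (6, 0), (6, 3), (6, 4), (6, 7), (9, 0), (9, 3), (9, 4), (9, 7), (10, 0), (10, 1), (10, 2), (10, 3), (10, 4), (10, 5), (10, 6), (10, 7), (11, 1), (11, 2), (11, 5), (11, 6), (12, 1), (12, 2), (12, 5), (12, 6), (13, 0), (13, 1), (13, 2), (13, 3), (13, 4), (13, 5), (13, 6), (13, 7), (14, 0), (14, 3), (14, 4), (14, 7)]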